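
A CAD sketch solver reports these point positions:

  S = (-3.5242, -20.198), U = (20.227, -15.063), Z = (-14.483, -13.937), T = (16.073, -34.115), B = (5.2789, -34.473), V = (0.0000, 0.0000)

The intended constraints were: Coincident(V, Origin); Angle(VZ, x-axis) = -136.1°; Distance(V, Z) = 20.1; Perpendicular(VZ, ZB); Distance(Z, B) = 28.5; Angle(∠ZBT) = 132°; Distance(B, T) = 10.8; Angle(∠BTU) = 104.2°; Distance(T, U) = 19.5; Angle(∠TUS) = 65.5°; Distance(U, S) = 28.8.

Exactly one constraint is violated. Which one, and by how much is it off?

Distance(U, S) = 28.8 — off by 4.50.

V = (0.00, 0.00) ✓; VZ at -136.1° ✓; |VZ| = 20.10 ✓; ∠(VZ, ZB) = 90.00° ✓; |ZB| = 28.50 ✓; ∠ZBT = 132.0° ✓; |BT| = 10.80 ✓; ∠BTU = 104.2° ✓; |TU| = 19.50 ✓; ∠TUS = 65.50° ✓; |US| = 24.30 ✗.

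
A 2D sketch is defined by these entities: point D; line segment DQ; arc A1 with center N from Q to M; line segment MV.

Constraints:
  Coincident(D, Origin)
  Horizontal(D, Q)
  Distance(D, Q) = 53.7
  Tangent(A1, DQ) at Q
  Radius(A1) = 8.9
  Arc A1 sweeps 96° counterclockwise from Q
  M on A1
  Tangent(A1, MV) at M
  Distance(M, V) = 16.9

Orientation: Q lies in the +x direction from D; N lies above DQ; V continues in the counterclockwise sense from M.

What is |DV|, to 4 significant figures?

66.37

D is at the origin; DQ is horizontal with |DQ| = 53.7 and Q on the +x side, so Q = (53.70, 0.000). Tangency of A1 to DQ means the radius NQ is perpendicular to DQ, so N = Q + (0, 8.9) = (53.70, 8.900). On A1, Q sits at bearing -90° from N; a 96° counterclockwise sweep puts M at bearing 6°, so M = N + 8.9·(cos 6°, sin 6°) = (62.55, 9.830). A1 meets MV tangentially, so NM is at right angles to MV, so MV runs along (−sin 6°, cos 6°); with |MV| = 16.9, V = (60.78, 26.64). Then |DV| = |V − D| = 66.37.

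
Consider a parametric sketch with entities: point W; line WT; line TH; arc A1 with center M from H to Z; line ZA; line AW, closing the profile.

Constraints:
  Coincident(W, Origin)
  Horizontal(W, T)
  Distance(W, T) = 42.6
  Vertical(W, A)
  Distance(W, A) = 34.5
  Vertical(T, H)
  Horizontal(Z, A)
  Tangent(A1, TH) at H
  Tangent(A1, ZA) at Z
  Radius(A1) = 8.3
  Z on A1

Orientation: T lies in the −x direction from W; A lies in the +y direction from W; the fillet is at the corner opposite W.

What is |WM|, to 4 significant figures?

43.16

W is at the origin; WT is horizontal with |WT| = 42.6 and T on the −x side, so T = (-42.60, 0.000). WA is vertical with |WA| = 34.5 and A on the +y side, so A = (0.000, 34.50). The virtual corner opposite W is at (-42.60, 34.50). A1 meets TH tangentially, so MH is at right angles to TH and the tangent condition forces MZ to be normal to ZA, with radius 8.3, so the center M sits 8.3 in from both sides at M = (-34.30, 26.20). Then |WM| = |M − W| = 43.16.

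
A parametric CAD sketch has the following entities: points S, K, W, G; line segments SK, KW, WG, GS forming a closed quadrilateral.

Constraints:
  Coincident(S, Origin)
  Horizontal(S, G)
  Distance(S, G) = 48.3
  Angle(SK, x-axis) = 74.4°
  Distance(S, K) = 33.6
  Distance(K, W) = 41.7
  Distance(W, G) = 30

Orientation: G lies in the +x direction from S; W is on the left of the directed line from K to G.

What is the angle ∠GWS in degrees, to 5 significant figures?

54.928°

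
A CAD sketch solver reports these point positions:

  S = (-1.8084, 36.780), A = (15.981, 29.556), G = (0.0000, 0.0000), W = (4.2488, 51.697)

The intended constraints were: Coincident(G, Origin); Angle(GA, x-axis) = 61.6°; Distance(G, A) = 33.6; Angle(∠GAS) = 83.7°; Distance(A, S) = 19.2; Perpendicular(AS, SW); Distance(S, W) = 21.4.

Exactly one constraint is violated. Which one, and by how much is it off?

Distance(S, W) = 21.4 — off by 5.30.

G = (0.00, 0.00) ✓; GA at 61.60° ✓; |GA| = 33.60 ✓; ∠GAS = 83.70° ✓; |AS| = 19.20 ✓; ∠(AS, SW) = 90.00° ✓; |SW| = 16.10 ✗.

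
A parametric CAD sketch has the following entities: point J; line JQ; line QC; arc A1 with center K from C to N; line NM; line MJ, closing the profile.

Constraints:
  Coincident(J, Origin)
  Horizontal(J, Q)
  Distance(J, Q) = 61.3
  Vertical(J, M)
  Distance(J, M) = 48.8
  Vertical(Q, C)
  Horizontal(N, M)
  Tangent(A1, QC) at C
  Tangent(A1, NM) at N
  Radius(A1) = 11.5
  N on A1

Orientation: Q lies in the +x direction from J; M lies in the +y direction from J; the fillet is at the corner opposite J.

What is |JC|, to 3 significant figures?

71.8

J is at the origin; J and Q share the same y with |JQ| = 61.3 and Q on the +x side, so Q = (61.3, 0.00). JM is vertical with |JM| = 48.8 and M on the +y side, so M = (0.00, 48.8). The virtual corner opposite J is at (61.3, 48.8). The tangent condition forces KC to be normal to QC and since A1 is tangent to NM there, KN ⟂ NM, with radius 11.5, so the center K sits 11.5 in from both sides at K = (49.8, 37.3). That places the tangent points at C = (61.3, 37.3) on QC and N = (49.8, 48.8) on NM. Then |JC| = |C − J| = 71.8.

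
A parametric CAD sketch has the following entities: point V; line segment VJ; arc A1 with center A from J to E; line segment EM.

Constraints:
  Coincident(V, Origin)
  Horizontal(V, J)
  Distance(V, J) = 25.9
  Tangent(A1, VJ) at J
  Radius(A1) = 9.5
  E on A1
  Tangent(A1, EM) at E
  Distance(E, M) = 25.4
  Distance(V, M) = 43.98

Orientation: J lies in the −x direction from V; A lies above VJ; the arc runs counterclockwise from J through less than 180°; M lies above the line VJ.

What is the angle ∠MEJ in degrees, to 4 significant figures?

126.3°

V is at the origin; VJ is horizontal with |VJ| = 25.9 and J on the −x side, so J = (-25.90, 0.000). A1 meets VJ tangentially, so AJ is at right angles to VJ, so A = J + (0, 9.5) = (-25.90, 9.500). Since AE ⟂ EM (tangency), |AM| = √(9.5² + 25.4²) = 27.12 regardless of where E sits on A1. So M lies on both circle(V, 43.98) and circle(A, 27.12); the above-VJ intersection is M = (-24.42, 36.58). E is the foot of the tangent from M: E = (-16.83, 12.34).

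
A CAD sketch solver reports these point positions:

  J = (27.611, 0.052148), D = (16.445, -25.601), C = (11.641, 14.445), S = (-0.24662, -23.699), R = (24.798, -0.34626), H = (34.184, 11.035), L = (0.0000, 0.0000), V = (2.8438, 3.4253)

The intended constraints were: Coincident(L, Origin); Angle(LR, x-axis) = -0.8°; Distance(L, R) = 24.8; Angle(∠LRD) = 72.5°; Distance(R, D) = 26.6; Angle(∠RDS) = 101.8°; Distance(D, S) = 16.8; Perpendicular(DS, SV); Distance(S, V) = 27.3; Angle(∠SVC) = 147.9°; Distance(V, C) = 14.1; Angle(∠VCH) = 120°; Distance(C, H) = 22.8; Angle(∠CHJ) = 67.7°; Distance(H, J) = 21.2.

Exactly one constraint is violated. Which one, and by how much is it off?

Distance(H, J) = 21.2 — off by 8.40.

L = (0.00, 0.00) ✓; LR at -0.8000° ✓; |LR| = 24.80 ✓; ∠LRD = 72.50° ✓; |RD| = 26.60 ✓; ∠RDS = 101.8° ✓; |DS| = 16.80 ✓; ∠(DS, SV) = 90.00° ✓; |SV| = 27.30 ✓; ∠SVC = 147.9° ✓; |VC| = 14.10 ✓; ∠VCH = 120.0° ✓; |CH| = 22.80 ✓; ∠CHJ = 67.70° ✓; |HJ| = 12.80 ✗.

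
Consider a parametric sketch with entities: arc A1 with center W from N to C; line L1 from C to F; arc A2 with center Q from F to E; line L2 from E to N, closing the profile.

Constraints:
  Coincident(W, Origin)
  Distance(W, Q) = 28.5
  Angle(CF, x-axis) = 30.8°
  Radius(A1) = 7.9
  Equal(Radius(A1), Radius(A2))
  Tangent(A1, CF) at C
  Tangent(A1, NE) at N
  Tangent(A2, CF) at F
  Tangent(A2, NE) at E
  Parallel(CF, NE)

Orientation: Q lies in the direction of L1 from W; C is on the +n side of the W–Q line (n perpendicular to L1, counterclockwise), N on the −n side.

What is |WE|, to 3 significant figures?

29.6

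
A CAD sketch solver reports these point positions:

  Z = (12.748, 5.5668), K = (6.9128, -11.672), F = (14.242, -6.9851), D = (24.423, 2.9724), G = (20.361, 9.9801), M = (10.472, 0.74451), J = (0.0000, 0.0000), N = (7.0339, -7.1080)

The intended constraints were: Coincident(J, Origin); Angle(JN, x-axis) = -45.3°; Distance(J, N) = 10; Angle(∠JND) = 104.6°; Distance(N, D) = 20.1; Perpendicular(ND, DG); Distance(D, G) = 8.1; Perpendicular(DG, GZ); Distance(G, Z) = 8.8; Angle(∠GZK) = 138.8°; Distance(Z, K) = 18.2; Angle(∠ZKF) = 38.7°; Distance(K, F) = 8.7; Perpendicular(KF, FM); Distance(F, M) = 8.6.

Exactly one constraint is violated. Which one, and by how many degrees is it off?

Perpendicular(KF, FM) — off by 6.60°.

J = (0.00, 0.00) ✓; JN at -45.30° ✓; |JN| = 10.00 ✓; ∠JND = 104.6° ✓; |ND| = 20.10 ✓; ∠(ND, DG) = 90.00° ✓; |DG| = 8.100 ✓; ∠(DG, GZ) = 90.00° ✓; |GZ| = 8.800 ✓; ∠GZK = 138.8° ✓; |ZK| = 18.20 ✓; ∠ZKF = 38.70° ✓; |KF| = 8.700 ✓; ∠(KF, FM) = 83.40° ✗; |FM| = 8.600 ✓.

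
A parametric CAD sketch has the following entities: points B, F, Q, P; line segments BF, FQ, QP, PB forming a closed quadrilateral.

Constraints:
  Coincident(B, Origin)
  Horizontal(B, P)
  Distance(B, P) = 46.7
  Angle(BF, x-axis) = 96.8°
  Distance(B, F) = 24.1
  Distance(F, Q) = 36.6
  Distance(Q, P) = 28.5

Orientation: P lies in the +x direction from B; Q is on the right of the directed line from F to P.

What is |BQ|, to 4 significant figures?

19.58

Checks: |FQ| = 36.60 ✓; |QP| = 28.50 ✓.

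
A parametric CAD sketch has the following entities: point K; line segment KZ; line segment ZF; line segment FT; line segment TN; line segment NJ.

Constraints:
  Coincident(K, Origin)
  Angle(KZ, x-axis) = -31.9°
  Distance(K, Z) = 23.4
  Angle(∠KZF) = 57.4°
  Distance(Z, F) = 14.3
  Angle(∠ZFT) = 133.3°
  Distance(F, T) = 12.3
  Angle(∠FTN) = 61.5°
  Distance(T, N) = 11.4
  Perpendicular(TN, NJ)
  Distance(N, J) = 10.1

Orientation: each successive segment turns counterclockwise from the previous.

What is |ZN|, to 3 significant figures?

16.7

K is at the origin; KZ runs at -31.9° with length 23.4, so Z = (19.9, -12.4). ∠KZF = 57.4° gives ZF at 90.7° from the x-axis; with |ZF| = 14.3, F = (19.7, 1.93). ∠ZFT = 133.3° gives FT at 137° from the x-axis; with |FT| = 12.3, T = (10.6, 10.3). ∠FTN = 61.5° gives TN at -104° from the x-axis; with |TN| = 11.4, N = (7.86, -0.797). Then |ZN| = |N − Z| = 16.7.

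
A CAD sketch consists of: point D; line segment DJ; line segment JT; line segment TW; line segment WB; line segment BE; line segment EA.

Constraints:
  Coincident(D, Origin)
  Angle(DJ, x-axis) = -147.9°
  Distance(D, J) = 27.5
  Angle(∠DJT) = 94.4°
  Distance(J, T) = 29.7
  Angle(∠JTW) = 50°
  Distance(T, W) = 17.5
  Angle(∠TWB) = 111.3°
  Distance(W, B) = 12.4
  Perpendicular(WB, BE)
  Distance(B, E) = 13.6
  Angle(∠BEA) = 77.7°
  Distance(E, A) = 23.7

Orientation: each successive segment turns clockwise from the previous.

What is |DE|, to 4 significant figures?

33.57

D is at the origin; DJ runs at -147.9° with length 27.5, so J = (-23.30, -14.61). ∠DJT = 94.4° gives JT at 126.5° from the x-axis; with |JT| = 29.7, T = (-40.96, 9.261). ∠JTW = 50.0° gives TW at -3.500° from the x-axis; with |TW| = 17.5, W = (-23.49, 8.193). ∠TWB = 111.3° gives WB at -72.20° from the x-axis; with |WB| = 12.4, B = (-19.70, -3.614). The perpendicularity gives BE at right angles to WB, so BE runs at -162.2°; with |BE| = 13.6, E = (-32.65, -7.771). Then |DE| = |E − D| = 33.57.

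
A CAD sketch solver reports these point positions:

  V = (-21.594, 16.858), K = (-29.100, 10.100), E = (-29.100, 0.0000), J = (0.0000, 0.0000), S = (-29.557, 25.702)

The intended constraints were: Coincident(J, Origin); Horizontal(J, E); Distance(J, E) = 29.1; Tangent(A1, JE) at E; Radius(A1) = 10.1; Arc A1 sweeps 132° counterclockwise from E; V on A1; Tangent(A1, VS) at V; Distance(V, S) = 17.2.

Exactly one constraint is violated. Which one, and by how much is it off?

Distance(V, S) = 17.2 — off by 5.30.

J = (0.00, 0.00) ✓; J.y = 0.00, E.y = 0.00 ✓; |JE| = 29.10 ✓; ∠(KE, EJ) = 90.00° ✓; |KE| = 10.10 ✓; bearing(K→V) − bearing(K→E) = 132.0° ✓; |KV| = 10.10 ✓; ∠(KV, VS) = 90.00° ✓; |VS| = 11.90 ✗.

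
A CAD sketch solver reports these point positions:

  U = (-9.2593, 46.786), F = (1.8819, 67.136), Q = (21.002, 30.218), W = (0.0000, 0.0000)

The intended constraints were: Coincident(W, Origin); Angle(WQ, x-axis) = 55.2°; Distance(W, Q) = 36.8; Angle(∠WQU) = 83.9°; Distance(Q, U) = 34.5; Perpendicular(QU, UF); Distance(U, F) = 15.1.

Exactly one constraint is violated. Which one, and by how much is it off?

Distance(U, F) = 15.1 — off by 8.10.

W = (0.00, 0.00) ✓; WQ at 55.20° ✓; |WQ| = 36.80 ✓; ∠WQU = 83.90° ✓; |QU| = 34.50 ✓; ∠(QU, UF) = 90.00° ✓; |UF| = 23.20 ✗.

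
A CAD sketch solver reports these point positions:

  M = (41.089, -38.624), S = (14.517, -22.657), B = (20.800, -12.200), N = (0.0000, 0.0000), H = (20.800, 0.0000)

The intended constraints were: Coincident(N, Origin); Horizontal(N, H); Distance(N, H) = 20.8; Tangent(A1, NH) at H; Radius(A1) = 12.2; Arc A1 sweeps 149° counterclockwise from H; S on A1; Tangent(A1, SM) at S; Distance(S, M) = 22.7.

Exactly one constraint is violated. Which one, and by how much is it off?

Distance(S, M) = 22.7 — off by 8.30.

N = (0.00, 0.00) ✓; N.y = 0.00, H.y = 0.00 ✓; |NH| = 20.80 ✓; ∠(BH, HN) = 90.00° ✓; |BH| = 12.20 ✓; bearing(B→S) − bearing(B→H) = 149.0° ✓; |BS| = 12.20 ✓; ∠(BS, SM) = 90.00° ✓; |SM| = 31.00 ✗.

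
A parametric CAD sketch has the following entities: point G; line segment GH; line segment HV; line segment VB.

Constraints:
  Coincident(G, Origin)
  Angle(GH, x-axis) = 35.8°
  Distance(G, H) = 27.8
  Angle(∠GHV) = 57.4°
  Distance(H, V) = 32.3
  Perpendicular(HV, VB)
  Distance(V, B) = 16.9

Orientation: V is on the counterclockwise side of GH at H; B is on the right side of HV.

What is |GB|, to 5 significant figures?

43.884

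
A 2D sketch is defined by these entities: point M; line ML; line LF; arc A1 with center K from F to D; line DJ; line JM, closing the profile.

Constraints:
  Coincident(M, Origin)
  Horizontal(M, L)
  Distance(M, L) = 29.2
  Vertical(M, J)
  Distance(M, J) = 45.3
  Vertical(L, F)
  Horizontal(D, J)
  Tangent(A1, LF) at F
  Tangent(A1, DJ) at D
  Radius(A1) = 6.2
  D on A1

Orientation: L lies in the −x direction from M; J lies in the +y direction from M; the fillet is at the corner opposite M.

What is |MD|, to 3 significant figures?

50.8

M is at the origin; ML is horizontal with |ML| = 29.2 and L on the −x side, so L = (-29.2, 0.00). MJ is vertical with |MJ| = 45.3 and J on the +y side, so J = (0.00, 45.3). The virtual corner opposite M is at (-29.2, 45.3). A1 meets LF tangentially, so KF is at right angles to LF and tangency of A1 to DJ means the radius KD is perpendicular to DJ, with radius 6.2, so the center K sits 6.2 in from both sides at K = (-23.0, 39.1). That places the tangent points at F = (-29.2, 39.1) on LF and D = (-23.0, 45.3) on DJ. Then |MD| = |D − M| = 50.8.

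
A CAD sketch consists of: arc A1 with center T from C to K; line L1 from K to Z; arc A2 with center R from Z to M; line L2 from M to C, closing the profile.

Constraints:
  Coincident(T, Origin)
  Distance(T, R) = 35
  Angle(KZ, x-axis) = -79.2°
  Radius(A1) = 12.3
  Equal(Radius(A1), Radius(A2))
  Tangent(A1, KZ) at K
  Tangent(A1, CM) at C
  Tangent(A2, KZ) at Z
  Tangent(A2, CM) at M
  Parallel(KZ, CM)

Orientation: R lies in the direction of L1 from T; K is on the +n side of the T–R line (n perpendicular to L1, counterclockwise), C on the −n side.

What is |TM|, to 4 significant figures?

37.10

The slot axis is L1's direction at -79.2°, so u = (cos -79.2°, sin -79.2°) = (0.1874, -0.9823) and n = (−sin -79.2°, cos -79.2°) = (0.9823, 0.1874). T is at the origin and R lies 35.0 along u from T, so R = 35.0·u = (6.558, -34.38). Tangency of A1 to both parallel lines with radius 12.3 puts K and C at T ± 12.3·n: K = (12.08, 2.305), C = (-12.08, -2.305). Equal radii place Z and M the same way about R: Z = R + 12.3·n = (18.64, -32.08), M = R − 12.3·n = (-5.524, -36.68). Then |TM| = |M − T| = 37.10.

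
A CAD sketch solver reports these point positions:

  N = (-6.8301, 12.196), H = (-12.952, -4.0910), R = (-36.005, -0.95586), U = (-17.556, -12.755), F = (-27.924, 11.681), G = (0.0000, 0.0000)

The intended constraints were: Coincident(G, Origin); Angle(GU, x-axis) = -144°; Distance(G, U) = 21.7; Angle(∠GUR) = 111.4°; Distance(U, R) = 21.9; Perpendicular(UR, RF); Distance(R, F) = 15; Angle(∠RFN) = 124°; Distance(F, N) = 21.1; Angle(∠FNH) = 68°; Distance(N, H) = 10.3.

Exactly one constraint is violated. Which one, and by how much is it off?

Distance(N, H) = 10.3 — off by 7.10.

G = (0.00, 0.00) ✓; GU at -144.0° ✓; |GU| = 21.70 ✓; ∠GUR = 111.4° ✓; |UR| = 21.90 ✓; ∠(UR, RF) = 90.00° ✓; |RF| = 15.00 ✓; ∠RFN = 124.0° ✓; |FN| = 21.10 ✓; ∠FNH = 68.00° ✓; |NH| = 17.40 ✗.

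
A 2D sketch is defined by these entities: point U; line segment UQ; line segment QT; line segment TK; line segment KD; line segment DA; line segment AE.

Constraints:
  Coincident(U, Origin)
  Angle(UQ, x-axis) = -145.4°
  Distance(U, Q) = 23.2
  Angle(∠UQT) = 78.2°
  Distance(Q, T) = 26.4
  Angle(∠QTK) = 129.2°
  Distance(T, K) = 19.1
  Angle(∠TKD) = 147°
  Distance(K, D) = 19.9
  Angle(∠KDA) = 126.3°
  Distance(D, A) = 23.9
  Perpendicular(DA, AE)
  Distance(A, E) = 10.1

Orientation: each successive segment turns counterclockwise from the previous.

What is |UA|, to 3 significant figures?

33.4

U is at the origin; UQ runs at -145.4° with length 23.2, so Q = (-19.1, -13.2). ∠UQT = 78.2° gives QT at -43.6° from the x-axis; with |QT| = 26.4, T = (0.0214, -31.4). ∠QTK = 129.2° gives TK at 7.20° from the x-axis; with |TK| = 19.1, K = (19.0, -29.0). ∠TKD = 147.0° gives KD at 40.2° from the x-axis; with |KD| = 19.9, D = (34.2, -16.1). ∠KDA = 126.3° gives DA at 93.9° from the x-axis; with |DA| = 23.9, A = (32.5, 7.70). Then |UA| = |A − U| = 33.4.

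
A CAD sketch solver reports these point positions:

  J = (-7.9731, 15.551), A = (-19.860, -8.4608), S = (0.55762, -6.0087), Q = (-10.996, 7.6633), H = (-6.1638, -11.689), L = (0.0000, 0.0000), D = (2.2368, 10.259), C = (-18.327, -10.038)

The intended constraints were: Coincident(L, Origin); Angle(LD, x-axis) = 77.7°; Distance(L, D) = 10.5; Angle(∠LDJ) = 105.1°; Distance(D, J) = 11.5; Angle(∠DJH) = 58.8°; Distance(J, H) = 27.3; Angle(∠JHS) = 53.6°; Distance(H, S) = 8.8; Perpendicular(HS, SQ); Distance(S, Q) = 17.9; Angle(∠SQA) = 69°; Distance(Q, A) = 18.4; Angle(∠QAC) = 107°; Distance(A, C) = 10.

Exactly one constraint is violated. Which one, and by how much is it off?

Distance(A, C) = 10 — off by 7.80.

L = (0.00, 0.00) ✓; LD at 77.70° ✓; |LD| = 10.50 ✓; ∠LDJ = 105.1° ✓; |DJ| = 11.50 ✓; ∠DJH = 58.80° ✓; |JH| = 27.30 ✓; ∠JHS = 53.60° ✓; |HS| = 8.800 ✓; ∠(HS, SQ) = 90.00° ✓; |SQ| = 17.90 ✓; ∠SQA = 69.00° ✓; |QA| = 18.40 ✓; ∠QAC = 107.0° ✓; |AC| = 2.199 ✗.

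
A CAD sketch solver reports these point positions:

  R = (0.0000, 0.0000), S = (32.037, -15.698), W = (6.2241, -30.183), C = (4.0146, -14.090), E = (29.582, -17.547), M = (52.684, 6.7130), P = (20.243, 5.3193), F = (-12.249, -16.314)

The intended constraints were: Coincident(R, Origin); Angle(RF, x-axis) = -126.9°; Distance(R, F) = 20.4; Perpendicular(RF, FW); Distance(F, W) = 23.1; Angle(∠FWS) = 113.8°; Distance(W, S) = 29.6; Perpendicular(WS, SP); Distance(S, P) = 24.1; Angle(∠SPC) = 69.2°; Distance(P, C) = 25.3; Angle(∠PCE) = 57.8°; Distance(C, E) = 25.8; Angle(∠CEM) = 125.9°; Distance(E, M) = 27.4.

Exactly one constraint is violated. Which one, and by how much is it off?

Distance(E, M) = 27.4 — off by 6.10.

R = (0.00, 0.00) ✓; RF at -126.9° ✓; |RF| = 20.40 ✓; ∠(RF, FW) = 90.00° ✓; |FW| = 23.10 ✓; ∠FWS = 113.8° ✓; |WS| = 29.60 ✓; ∠(WS, SP) = 90.00° ✓; |SP| = 24.10 ✓; ∠SPC = 69.20° ✓; |PC| = 25.30 ✓; ∠PCE = 57.80° ✓; |CE| = 25.80 ✓; ∠CEM = 125.9° ✓; |EM| = 33.50 ✗.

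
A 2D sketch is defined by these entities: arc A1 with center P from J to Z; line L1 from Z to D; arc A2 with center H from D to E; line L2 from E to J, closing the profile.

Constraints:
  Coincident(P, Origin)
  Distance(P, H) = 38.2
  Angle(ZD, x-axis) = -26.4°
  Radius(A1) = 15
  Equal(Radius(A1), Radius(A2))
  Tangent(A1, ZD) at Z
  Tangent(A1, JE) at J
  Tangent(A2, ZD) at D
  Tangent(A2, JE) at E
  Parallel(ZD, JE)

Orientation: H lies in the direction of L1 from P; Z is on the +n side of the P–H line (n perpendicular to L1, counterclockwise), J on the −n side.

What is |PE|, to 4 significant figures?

41.04

Tangency of A1 to both parallel lines with radius 15.0 puts Z and J at P ± 15.0·n: Z = (6.670, 13.44), J = (-6.670, -13.44). Equal radii place D and E the same way about H: D = H + 15.0·n = (40.89, -3.549), E = H − 15.0·n = (27.55, -30.42). Then |PE| = |E − P| = 41.04.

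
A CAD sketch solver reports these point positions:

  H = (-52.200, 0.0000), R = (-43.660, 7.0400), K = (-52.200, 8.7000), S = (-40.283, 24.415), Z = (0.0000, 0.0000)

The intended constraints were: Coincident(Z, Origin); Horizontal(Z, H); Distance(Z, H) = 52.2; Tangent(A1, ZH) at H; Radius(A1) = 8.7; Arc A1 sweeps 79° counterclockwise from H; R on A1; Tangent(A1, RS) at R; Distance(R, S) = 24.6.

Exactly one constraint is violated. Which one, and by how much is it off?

Distance(R, S) = 24.6 — off by 6.90.

Z = (0.00, 0.00) ✓; Z.y = 0.00, H.y = 0.00 ✓; |ZH| = 52.20 ✓; ∠(KH, HZ) = 90.00° ✓; |KH| = 8.700 ✓; bearing(K→R) − bearing(K→H) = 79.00° ✓; |KR| = 8.700 ✓; ∠(KR, RS) = 90.00° ✓; |RS| = 17.70 ✗.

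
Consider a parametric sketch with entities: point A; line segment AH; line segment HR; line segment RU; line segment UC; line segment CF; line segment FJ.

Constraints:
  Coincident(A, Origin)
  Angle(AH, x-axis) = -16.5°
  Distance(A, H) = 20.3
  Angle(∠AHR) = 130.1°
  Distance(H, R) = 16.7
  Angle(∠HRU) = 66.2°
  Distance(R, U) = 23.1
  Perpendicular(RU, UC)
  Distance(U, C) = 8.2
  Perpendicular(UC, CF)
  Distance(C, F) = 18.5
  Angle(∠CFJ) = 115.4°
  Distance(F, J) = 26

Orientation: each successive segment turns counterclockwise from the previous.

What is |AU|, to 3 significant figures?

21.2

A is at the origin; AH runs at -16.5° with length 20.3, so H = (19.5, -5.77). ∠AHR = 130.1° gives HR at 33.4° from the x-axis; with |HR| = 16.7, R = (33.4, 3.43). ∠HRU = 66.2° gives RU at 147° from the x-axis; with |RU| = 23.1, U = (14.0, 15.9). Then |AU| = |U − A| = 21.2.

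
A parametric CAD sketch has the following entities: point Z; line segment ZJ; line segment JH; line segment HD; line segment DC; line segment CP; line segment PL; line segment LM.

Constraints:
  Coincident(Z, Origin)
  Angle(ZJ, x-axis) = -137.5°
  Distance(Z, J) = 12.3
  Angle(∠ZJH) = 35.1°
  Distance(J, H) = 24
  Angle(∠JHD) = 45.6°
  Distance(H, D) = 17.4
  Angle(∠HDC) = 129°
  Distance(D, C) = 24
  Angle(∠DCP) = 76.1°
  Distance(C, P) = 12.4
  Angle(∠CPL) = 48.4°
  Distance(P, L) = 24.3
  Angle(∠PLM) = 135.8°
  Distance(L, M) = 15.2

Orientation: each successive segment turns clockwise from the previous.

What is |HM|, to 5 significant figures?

41.990

∠CPL = 48.4° gives PL at 16.700° from the x-axis; with |PL| = 24.3, L = (11.001, -8.7817). ∠PLM = 135.8° gives LM at -27.500° from the x-axis; with |LM| = 15.2, M = (24.484, -15.800). Then |HM| = |M − H| = 41.990.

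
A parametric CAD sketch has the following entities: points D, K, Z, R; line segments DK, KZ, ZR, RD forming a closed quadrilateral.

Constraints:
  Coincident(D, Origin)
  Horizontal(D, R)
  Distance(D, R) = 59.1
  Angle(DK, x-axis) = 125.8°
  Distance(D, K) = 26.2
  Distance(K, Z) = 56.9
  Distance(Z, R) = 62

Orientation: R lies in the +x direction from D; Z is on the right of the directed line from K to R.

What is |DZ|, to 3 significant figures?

32.1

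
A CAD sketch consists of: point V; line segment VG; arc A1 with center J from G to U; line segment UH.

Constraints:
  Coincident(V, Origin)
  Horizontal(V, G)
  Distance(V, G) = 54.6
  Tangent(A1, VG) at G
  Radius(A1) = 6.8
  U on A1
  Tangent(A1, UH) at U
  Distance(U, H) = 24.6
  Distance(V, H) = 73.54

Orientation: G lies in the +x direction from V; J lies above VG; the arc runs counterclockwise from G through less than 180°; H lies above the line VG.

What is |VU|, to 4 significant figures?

61.36

V is at the origin; V and G share the same y with |VG| = 54.6 and G on the +x side, so G = (54.60, 0.000). A1 meets VG tangentially, so JG is at right angles to VG, so J = G + (0, 6.8) = (54.60, 6.800). Since JU ⟂ UH (tangency), |JH| = √(6.8² + 24.6²) = 25.52 regardless of where U sits on A1. So H lies on both circle(V, 73.54) and circle(J, 25.52); the above-VG intersection is H = (67.71, 28.70). U is the foot of the tangent from H: U = (61.15, 4.988).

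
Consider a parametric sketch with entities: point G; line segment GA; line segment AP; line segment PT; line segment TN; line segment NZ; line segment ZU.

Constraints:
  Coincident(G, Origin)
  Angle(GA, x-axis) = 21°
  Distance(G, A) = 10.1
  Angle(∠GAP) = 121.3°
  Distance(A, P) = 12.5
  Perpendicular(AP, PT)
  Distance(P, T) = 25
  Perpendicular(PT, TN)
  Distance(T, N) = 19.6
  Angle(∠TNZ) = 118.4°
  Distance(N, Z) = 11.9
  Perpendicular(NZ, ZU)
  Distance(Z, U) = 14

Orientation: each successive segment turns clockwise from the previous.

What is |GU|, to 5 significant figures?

4.8615

G is at the origin; GA runs at 21.0° with length 10.1, so A = (9.4292, 3.6195). ∠GAP = 121.3° gives AP at -37.700° from the x-axis; with |AP| = 12.5, P = (19.319, -4.0246). AP ⟂ PT, so PT runs at -127.70°; with |PT| = 25.0, T = (4.0313, -23.805). PT is perpendicular to TN, so TN runs at 142.30°; with |TN| = 19.6, N = (-11.477, -11.819). ∠TNZ = 118.4° gives NZ at 80.700° from the x-axis; with |NZ| = 11.9, Z = (-9.5536, -0.075647). NZ ⟂ ZU, so ZU runs at -9.3000°; with |ZU| = 14.0, U = (4.2624, -2.3381). Then |GU| = |U − G| = 4.8615.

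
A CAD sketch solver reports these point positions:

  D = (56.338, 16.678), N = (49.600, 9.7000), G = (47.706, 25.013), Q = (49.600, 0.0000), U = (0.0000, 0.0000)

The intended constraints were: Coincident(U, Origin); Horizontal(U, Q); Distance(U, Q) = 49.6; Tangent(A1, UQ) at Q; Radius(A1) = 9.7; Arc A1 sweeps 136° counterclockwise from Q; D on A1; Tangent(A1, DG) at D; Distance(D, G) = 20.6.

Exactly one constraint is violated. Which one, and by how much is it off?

Distance(D, G) = 20.6 — off by 8.60.

U = (0.00, 0.00) ✓; U.y = 0.00, Q.y = 0.00 ✓; |UQ| = 49.60 ✓; ∠(NQ, QU) = 90.00° ✓; |NQ| = 9.700 ✓; bearing(N→D) − bearing(N→Q) = 136.0° ✓; |ND| = 9.700 ✓; ∠(ND, DG) = 90.00° ✓; |DG| = 12.00 ✗.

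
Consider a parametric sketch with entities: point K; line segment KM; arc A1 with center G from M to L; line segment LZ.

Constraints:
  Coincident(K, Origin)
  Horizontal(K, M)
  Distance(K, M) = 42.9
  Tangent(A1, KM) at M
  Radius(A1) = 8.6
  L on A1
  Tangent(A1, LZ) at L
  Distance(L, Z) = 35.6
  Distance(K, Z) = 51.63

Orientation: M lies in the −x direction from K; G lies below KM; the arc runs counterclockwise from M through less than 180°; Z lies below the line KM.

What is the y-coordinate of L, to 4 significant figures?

-13.60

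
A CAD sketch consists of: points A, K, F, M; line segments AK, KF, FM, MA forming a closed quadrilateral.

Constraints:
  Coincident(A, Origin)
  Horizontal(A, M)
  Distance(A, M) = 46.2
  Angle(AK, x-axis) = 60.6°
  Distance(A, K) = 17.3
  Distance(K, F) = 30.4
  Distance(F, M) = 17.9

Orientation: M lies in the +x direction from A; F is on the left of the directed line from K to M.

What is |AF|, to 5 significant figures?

42.157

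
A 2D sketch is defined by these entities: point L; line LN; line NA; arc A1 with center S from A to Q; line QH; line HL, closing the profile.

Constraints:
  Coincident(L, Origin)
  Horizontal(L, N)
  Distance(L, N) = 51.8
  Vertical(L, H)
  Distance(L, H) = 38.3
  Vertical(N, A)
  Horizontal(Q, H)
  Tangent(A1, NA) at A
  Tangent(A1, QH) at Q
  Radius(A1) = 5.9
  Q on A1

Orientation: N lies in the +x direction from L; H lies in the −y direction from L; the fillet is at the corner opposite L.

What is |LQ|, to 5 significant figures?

59.780

The virtual corner opposite L is at (51.800, -38.300). Tangency of A1 to NA means the radius SA is perpendicular to NA and A1 meets QH tangentially, so SQ is at right angles to QH, with radius 5.9, so the center S sits 5.9 in from both sides at S = (45.900, -32.400). That places the tangent points at A = (51.800, -32.400) on NA and Q = (45.900, -38.300) on QH. Then |LQ| = |Q − L| = 59.780.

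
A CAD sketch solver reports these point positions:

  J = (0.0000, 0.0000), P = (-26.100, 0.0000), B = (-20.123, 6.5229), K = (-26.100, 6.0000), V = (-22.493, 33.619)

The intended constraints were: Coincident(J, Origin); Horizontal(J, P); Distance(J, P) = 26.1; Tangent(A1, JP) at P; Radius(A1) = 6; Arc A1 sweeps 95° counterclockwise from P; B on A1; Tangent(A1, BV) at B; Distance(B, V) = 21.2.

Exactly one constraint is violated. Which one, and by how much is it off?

Distance(B, V) = 21.2 — off by 6.00.

J = (0.00, 0.00) ✓; J.y = 0.00, P.y = 0.00 ✓; |JP| = 26.10 ✓; ∠(KP, PJ) = 90.00° ✓; |KP| = 6.000 ✓; bearing(K→B) − bearing(K→P) = 95.00° ✓; |KB| = 6.000 ✓; ∠(KB, BV) = 90.00° ✓; |BV| = 27.20 ✗.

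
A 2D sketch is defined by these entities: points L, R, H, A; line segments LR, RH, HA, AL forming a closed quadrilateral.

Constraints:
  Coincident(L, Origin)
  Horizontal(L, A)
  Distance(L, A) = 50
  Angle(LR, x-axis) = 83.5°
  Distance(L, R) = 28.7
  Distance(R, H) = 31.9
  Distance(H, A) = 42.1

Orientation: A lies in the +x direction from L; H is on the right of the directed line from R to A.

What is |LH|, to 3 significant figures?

8.56

Checks: L.y = 0.00, A.y = 0.00 ✓; |RH| = 31.90 ✓; |HA| = 42.10 ✓.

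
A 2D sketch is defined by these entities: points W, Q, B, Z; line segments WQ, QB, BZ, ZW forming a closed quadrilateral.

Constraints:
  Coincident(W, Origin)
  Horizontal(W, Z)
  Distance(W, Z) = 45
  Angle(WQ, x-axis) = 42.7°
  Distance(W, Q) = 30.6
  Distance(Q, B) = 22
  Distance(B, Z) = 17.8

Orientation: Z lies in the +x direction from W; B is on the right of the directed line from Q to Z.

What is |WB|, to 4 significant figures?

27.23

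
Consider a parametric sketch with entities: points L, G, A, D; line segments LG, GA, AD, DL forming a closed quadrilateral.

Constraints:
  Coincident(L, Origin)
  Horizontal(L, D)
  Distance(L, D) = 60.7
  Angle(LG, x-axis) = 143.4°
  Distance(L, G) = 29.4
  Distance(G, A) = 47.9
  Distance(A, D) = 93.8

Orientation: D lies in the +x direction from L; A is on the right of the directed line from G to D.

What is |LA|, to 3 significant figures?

41.2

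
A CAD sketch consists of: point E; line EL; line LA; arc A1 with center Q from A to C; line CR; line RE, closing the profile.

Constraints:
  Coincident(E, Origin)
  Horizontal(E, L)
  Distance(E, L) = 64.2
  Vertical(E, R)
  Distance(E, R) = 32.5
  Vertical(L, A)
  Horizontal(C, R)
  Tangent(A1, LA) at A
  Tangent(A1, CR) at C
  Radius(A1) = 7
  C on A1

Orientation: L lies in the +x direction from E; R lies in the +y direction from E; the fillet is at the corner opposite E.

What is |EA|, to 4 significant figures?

69.08

E is at the origin; E and L share the same y with |EL| = 64.2 and L on the +x side, so L = (64.20, 0.000). ER is vertical with |ER| = 32.5 and R on the +y side, so R = (0.000, 32.50). The virtual corner opposite E is at (64.20, 32.50). Tangency of A1 to LA means the radius QA is perpendicular to LA and tangency of A1 to CR means the radius QC is perpendicular to CR, with radius 7.0, so the center Q sits 7.0 in from both sides at Q = (57.20, 25.50). That places the tangent points at A = (64.20, 25.50) on LA and C = (57.20, 32.50) on CR. Then |EA| = |A − E| = 69.08.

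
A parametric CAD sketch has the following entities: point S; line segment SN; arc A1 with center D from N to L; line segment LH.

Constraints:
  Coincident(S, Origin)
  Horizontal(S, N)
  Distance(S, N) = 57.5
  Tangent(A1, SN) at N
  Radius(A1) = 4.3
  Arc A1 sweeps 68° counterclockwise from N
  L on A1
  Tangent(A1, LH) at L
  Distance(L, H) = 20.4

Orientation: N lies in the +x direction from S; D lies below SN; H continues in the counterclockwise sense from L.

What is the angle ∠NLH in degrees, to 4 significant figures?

146.0°

S is at the origin; SN is horizontal with |SN| = 57.5 and N on the +x side, so N = (57.50, 0.000). Tangency of A1 to SN means the radius DN is perpendicular to SN, so D = N + (0, -4.3) = (57.50, -4.300). On A1, N sits at bearing 90° from D; a 68° counterclockwise sweep puts L at bearing 158°, so L = D + 4.3·(cos 158°, sin 158°) = (53.51, -2.689). The tangent condition forces DL to be normal to LH, so LH runs along (−sin 158°, cos 158°); with |LH| = 20.4, H = (45.87, -21.60). Then cos ∠NLH = LN·LH / (|LN||LH|), giving 146.0°.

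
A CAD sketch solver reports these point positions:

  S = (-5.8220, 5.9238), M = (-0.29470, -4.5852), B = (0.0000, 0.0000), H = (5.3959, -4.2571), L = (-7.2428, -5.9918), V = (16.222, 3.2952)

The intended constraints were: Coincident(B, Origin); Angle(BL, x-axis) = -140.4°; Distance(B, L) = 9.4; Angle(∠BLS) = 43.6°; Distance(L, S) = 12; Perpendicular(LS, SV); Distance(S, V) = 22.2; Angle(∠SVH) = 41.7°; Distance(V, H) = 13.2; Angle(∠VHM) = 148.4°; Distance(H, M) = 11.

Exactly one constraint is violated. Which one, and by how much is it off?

Distance(H, M) = 11 — off by 5.30.

B = (0.00, 0.00) ✓; BL at -140.4° ✓; |BL| = 9.400 ✓; ∠BLS = 43.60° ✓; |LS| = 12.00 ✓; ∠(LS, SV) = 90.00° ✓; |SV| = 22.20 ✓; ∠SVH = 41.70° ✓; |VH| = 13.20 ✓; ∠VHM = 148.4° ✓; |HM| = 5.700 ✗.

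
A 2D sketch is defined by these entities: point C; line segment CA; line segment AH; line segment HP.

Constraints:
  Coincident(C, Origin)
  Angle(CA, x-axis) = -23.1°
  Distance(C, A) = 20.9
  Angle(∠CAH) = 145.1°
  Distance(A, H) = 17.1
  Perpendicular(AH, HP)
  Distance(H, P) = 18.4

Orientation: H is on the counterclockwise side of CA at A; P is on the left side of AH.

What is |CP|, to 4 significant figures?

34.84

C is at the origin; CA runs at -23.1° with length 20.9, so A = 20.9·(cos -23.1°, sin -23.1°) = (19.22, -8.200). ∠CAH = 145.1°, so AH runs at -23.1° + (180° − 145.1°) = 11.80° from the x-axis; with |AH| = 17.1, H = A + 17.1·(cos 11.80°, sin 11.80°) = (35.96, -4.703). The perpendicularity gives HP at right angles to AH; with |HP| = 18.4 on the left of AH, P = H + 18.4·(-0.2045, 0.9789) = (32.20, 13.31). Then |CP| = |P − C| = 34.84.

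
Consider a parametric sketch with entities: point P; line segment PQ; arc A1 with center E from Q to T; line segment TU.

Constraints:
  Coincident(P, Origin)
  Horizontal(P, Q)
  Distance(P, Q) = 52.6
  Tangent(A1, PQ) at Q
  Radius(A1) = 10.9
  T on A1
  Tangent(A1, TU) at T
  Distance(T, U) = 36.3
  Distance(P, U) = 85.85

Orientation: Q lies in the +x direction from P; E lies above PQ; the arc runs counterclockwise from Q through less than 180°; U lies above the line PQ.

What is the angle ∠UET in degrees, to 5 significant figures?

73.286°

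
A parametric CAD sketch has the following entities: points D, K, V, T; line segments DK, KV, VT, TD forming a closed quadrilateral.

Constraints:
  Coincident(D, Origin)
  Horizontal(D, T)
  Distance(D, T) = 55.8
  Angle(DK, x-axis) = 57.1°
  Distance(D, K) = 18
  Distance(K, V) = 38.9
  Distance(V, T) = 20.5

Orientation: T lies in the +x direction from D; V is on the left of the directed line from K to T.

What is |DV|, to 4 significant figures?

52.11

D is at the origin; DT is horizontal with |DT| = 55.8 and T in +x, so T = (55.8, 0). DK runs at 57.1° with |DK| = 18.0, so K = (9.777, 15.11). V is determined by |KV| = 38.9 and |VT| = 20.5 together: it lies at the intersection of circle(K, 38.9) and circle(T, 20.5). With |KT| = 48.44, the foot of the radical line on KT is 35.50 from K and the perpendicular offset is √(38.9² − 35.50²) = 15.90. Taking the left-of-KT solution: V = (48.47, 19.14).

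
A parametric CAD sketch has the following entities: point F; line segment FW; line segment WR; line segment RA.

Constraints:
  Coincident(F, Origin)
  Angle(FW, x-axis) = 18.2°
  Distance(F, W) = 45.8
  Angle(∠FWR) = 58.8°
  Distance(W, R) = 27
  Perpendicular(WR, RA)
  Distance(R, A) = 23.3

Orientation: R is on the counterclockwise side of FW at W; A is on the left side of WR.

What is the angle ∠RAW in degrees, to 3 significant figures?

49.2°

F is at the origin; FW runs at 18.2° with length 45.8, so W = 45.8·(cos 18.2°, sin 18.2°) = (43.5, 14.3). ∠FWR = 58.8°, so WR runs at 18.2° + (180° − 58.8°) = 139° from the x-axis; with |WR| = 27.0, R = W + 27.0·(cos 139°, sin 139°) = (23.0, 31.9). WR ⟂ RA; with |RA| = 23.3 on the left of WR, A = R + 23.3·(-0.651, -0.759) = (7.85, 14.2). Then cos ∠RAW = AR·AW / (|AR||AW|), giving 49.2°.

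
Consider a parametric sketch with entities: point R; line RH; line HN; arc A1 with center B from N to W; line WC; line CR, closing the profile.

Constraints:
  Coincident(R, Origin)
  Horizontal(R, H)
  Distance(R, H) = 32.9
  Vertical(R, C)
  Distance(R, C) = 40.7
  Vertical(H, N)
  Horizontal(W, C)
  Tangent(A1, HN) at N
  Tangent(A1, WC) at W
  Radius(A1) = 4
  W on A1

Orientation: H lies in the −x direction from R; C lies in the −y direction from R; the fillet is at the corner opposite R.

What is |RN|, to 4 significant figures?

49.29

R is at the origin; R and H share the same y with |RH| = 32.9 and H on the −x side, so H = (-32.90, 0.000). R and C share the same x with |RC| = 40.7 and C on the −y side, so C = (0.000, -40.70). The virtual corner opposite R is at (-32.90, -40.70). Tangency of A1 to HN means the radius BN is perpendicular to HN and tangency of A1 to WC means the radius BW is perpendicular to WC, with radius 4.0, so the center B sits 4.0 in from both sides at B = (-28.90, -36.70). That places the tangent points at N = (-32.90, -36.70) on HN and W = (-28.90, -40.70) on WC. Then |RN| = |N − R| = 49.29.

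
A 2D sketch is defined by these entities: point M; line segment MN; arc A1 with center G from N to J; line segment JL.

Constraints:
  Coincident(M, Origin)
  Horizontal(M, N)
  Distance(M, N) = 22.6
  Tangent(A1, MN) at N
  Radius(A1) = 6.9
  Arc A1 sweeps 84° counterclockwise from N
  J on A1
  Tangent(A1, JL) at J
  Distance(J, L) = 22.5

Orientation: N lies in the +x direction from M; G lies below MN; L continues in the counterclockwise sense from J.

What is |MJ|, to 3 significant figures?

16.9

M is at the origin; M and N share the same y with |MN| = 22.6 and N on the +x side, so N = (22.6, 0.00). A1 meets MN tangentially, so GN is at right angles to MN, so G = N + (0, -6.9) = (22.6, -6.90). On A1, N sits at bearing 90° from G; an 84° counterclockwise sweep puts J at bearing 174°, so J = G + 6.9·(cos 174°, sin 174°) = (15.7, -6.18). Then |MJ| = |J − M| = 16.9.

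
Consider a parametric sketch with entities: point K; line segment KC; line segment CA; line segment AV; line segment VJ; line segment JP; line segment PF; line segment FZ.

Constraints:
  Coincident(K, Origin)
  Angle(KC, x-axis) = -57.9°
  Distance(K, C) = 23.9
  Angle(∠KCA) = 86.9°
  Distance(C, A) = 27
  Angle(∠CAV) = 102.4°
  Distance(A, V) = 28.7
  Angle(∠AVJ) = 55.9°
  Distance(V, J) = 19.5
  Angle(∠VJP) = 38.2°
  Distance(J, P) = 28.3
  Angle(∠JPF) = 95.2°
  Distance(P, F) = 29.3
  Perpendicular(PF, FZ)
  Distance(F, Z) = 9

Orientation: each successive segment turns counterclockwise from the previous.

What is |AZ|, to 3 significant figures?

46.8

K is at the origin; KC runs at -57.9° with length 23.9, so C = (12.7, -20.2). ∠KCA = 86.9° gives CA at 35.2° from the x-axis; with |CA| = 27.0, A = (34.8, -4.68). ∠CAV = 102.4° gives AV at 113° from the x-axis; with |AV| = 28.7, V = (23.6, 21.8). ∠AVJ = 55.9° gives VJ at -123° from the x-axis; with |VJ| = 19.5, J = (13.0, 5.44). ∠VJP = 38.2° gives JP at 18.7° from the x-axis; with |JP| = 28.3, P = (39.8, 14.5). ∠JPF = 95.2° gives PF at 104° from the x-axis; with |PF| = 29.3, F = (33.0, 43.0). The perpendicularity gives FZ at right angles to PF, so FZ runs at -166°; with |FZ| = 9.0, Z = (24.2, 40.9). Then |AZ| = |Z − A| = 46.8.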